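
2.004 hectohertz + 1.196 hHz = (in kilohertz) 0.32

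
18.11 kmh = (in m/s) 5.031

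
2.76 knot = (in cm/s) 142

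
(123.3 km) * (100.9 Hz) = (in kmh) 4.479e+07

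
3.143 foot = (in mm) 958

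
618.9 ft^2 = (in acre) 0.01421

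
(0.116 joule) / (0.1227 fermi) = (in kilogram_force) 9.64e+13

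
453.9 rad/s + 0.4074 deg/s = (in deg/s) 2.601e+04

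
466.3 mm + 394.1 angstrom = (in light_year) 4.929e-17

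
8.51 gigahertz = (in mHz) 8.51e+12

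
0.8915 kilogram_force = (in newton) 8.743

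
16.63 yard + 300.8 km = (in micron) 3.008e+11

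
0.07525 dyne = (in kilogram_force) 7.673e-08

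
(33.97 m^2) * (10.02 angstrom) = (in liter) 3.404e-05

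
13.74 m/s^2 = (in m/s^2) 13.74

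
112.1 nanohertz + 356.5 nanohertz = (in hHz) 4.686e-09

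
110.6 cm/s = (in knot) 2.15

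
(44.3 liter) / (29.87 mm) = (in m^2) 1.483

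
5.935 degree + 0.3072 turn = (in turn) 0.3237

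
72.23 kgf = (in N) 708.3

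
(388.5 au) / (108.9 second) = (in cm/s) 5.337e+13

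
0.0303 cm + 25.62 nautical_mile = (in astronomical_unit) 3.172e-07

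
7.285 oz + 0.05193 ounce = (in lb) 0.4586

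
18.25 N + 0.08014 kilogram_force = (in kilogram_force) 1.941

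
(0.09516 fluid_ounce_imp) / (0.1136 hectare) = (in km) 2.38e-12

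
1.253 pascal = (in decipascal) 12.53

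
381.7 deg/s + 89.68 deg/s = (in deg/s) 471.4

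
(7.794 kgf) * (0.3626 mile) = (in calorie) 1.066e+04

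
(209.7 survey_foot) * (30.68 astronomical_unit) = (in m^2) 2.934e+14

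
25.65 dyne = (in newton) 0.0002565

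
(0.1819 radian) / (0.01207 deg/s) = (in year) 2.738e-05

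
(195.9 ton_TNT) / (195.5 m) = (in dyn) 4.193e+14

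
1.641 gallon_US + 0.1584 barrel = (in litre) 31.4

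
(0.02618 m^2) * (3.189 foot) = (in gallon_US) 6.722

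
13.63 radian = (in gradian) 867.7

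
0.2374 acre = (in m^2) 960.7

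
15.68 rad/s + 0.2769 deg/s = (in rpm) 149.8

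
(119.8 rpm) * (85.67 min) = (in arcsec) 1.33e+10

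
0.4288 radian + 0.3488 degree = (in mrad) 434.9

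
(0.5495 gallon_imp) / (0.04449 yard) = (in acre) 1.517e-05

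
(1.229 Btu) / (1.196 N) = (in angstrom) 1.084e+13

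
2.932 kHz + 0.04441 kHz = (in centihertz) 2.976e+05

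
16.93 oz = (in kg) 0.48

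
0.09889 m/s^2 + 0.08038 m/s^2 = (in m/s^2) 0.1793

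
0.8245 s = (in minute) 0.01374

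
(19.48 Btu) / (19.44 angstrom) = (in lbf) 2.377e+12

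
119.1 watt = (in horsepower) 0.1597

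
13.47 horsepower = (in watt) 1.004e+04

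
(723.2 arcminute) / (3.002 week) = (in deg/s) 6.639e-06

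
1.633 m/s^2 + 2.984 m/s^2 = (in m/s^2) 4.617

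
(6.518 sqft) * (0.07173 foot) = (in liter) 13.24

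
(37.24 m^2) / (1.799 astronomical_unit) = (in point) 3.922e-07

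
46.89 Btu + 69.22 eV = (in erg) 4.947e+11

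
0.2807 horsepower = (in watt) 209.3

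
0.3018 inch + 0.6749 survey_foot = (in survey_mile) 0.0001326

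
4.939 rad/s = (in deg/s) 283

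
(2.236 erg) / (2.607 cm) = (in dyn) 0.8577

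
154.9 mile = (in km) 249.3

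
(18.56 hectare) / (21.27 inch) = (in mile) 213.5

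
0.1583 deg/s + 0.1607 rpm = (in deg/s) 1.123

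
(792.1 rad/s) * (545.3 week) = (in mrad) 2.612e+14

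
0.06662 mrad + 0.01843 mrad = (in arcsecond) 17.54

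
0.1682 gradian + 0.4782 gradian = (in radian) 0.01015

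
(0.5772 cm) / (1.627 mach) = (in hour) 2.894e-09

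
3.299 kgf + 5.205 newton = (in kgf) 3.83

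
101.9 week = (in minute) 1.027e+06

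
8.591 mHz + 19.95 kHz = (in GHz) 1.995e-05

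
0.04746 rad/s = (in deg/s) 2.719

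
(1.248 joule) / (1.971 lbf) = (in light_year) 1.505e-17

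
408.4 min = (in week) 0.04052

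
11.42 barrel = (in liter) 1816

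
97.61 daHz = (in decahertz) 97.61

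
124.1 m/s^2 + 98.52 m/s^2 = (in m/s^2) 222.6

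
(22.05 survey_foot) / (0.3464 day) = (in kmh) 0.0008084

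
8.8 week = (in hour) 1478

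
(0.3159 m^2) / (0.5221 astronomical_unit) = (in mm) 4.045e-09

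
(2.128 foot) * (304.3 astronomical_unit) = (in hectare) 2.953e+09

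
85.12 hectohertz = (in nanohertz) 8.512e+12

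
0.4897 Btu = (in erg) 5.167e+09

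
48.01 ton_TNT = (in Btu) 1.904e+08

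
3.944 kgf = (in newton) 38.68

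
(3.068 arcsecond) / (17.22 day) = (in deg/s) 5.728e-10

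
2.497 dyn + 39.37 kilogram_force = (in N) 386.1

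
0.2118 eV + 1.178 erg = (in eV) 7.352e+11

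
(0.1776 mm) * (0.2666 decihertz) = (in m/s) 4.735e-06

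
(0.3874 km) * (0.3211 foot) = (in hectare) 0.003792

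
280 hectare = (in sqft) 3.014e+07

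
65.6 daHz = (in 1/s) 656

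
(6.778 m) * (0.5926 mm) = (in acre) 9.925e-07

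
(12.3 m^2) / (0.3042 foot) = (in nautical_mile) 0.07163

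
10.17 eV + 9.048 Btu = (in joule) 9546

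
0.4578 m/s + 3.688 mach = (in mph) 2810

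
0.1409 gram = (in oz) 0.00497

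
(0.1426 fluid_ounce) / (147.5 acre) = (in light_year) 7.468e-28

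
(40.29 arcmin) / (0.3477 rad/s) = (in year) 1.069e-09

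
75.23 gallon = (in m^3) 0.2848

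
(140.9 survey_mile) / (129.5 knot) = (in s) 3404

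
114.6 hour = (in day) 4.775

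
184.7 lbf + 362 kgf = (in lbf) 982.8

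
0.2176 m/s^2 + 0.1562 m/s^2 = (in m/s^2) 0.3738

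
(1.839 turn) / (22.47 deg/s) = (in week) 4.872e-05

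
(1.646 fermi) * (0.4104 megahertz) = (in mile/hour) 1.511e-09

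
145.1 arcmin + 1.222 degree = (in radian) 0.06354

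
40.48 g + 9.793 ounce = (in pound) 0.7013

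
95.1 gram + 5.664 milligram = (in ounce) 3.355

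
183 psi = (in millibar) 1.262e+04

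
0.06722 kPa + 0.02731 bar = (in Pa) 2798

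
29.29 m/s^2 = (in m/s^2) 29.29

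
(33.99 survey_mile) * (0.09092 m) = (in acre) 1.229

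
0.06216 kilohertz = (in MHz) 6.216e-05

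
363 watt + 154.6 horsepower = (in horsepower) 155.1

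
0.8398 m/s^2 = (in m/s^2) 0.8398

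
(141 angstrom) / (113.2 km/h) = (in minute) 7.473e-12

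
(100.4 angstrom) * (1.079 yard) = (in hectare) 9.906e-13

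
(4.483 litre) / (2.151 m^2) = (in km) 2.084e-06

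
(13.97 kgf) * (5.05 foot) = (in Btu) 0.1999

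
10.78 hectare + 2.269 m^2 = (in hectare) 10.78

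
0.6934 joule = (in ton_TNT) 1.657e-10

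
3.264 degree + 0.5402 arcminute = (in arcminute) 196.4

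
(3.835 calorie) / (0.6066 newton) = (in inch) 1041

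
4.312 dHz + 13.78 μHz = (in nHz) 4.312e+08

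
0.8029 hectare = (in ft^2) 8.642e+04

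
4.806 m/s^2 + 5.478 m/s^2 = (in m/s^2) 10.28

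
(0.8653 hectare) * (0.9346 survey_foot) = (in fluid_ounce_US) 8.335e+07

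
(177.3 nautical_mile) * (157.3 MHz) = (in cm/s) 5.165e+15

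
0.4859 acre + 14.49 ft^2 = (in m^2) 1968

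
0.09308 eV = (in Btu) 1.413e-23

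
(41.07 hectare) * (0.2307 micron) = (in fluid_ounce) 3204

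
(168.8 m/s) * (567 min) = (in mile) 3568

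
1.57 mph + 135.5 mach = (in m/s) 4.614e+04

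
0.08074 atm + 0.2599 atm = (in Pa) 3.452e+04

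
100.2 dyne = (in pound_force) 0.0002253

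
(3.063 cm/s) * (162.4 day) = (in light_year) 4.543e-11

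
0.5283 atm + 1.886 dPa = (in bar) 0.5353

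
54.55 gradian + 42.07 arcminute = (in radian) 0.8691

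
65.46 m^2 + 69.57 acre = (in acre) 69.59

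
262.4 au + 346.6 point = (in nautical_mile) 2.12e+10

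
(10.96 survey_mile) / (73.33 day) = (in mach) 8.176e-06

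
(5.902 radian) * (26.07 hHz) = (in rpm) 1.469e+05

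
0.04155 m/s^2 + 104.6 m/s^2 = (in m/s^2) 104.6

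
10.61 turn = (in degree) 3820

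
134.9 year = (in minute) 7.09e+07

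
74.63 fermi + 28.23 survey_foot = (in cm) 860.5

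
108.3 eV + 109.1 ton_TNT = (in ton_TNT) 109.1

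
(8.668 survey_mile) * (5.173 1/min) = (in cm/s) 1.203e+05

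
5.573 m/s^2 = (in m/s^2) 5.573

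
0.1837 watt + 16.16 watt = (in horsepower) 0.02192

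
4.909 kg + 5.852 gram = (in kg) 4.915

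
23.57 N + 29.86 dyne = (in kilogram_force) 2.404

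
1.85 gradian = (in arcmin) 99.9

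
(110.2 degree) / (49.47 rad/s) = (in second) 0.03888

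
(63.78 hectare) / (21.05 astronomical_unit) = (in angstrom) 2025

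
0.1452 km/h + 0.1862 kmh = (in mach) 0.0002704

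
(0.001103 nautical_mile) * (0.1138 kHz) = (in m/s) 232.5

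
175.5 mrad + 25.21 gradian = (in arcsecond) 1.179e+05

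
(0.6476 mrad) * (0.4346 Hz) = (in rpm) 0.002688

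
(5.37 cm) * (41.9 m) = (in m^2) 2.25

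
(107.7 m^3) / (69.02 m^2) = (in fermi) 1.56e+15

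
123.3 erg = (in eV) 7.696e+13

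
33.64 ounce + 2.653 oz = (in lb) 2.268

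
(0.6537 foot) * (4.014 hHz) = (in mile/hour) 178.9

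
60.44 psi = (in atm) 4.113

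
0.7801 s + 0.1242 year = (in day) 45.33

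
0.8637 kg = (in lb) 1.904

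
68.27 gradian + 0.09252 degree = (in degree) 61.54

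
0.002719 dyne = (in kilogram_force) 2.773e-09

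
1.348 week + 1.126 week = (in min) 2.494e+04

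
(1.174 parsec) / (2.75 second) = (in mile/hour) 2.947e+16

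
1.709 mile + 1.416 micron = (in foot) 9024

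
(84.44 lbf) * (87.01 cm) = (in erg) 3.268e+09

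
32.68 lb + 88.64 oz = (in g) 1.734e+04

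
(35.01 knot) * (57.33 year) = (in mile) 2.023e+07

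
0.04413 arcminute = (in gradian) 0.0008172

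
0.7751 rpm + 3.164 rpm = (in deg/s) 23.63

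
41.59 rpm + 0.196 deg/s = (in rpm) 41.62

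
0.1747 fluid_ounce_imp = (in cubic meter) 4.964e-06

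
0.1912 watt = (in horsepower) 0.0002564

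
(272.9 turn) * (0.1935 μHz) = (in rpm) 0.003168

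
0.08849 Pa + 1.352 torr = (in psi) 0.02616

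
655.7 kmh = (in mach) 0.5349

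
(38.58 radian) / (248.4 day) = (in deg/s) 0.000103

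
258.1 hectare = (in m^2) 2.581e+06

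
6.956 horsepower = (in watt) 5187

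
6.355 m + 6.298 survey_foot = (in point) 2.346e+04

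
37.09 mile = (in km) 59.69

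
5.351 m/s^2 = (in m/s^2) 5.351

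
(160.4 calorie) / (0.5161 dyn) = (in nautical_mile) 7.021e+04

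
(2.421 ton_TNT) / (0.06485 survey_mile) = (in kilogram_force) 9.897e+06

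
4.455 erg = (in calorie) 1.065e-07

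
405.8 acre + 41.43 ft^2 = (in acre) 405.8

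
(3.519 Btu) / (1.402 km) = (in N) 2.648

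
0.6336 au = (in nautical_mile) 5.118e+07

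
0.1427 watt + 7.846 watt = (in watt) 7.989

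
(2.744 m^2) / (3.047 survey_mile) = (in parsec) 1.813e-20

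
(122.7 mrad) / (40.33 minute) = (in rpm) 0.0004842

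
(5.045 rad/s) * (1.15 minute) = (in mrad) 3.481e+05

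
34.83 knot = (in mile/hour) 40.08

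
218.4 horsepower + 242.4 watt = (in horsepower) 218.7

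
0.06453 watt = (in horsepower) 8.654e-05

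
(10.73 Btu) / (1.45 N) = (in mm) 7.807e+06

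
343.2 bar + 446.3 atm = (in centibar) 7.954e+04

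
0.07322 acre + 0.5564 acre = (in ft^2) 2.743e+04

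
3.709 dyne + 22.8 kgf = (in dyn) 2.236e+07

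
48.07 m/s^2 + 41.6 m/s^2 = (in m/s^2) 89.67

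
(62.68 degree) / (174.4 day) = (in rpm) 6.933e-07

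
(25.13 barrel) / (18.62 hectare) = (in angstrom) 2.146e+05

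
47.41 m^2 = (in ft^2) 510.3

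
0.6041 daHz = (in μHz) 6.041e+06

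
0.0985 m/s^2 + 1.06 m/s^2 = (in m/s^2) 1.159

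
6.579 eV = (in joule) 1.054e-18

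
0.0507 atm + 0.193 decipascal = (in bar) 0.05137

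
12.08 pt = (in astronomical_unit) 2.849e-14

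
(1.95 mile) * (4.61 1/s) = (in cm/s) 1.447e+06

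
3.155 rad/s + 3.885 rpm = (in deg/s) 204.1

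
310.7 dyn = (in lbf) 0.0006985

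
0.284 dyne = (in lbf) 6.385e-07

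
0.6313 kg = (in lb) 1.392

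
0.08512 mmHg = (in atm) 0.000112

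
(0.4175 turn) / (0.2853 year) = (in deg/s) 1.671e-05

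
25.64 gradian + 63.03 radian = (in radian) 63.43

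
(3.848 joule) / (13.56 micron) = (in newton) 2.838e+05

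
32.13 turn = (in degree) 1.157e+04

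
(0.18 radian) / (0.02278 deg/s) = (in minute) 7.546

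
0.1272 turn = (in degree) 45.79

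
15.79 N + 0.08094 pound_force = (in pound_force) 3.631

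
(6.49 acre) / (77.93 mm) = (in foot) 1.106e+06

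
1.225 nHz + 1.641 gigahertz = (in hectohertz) 1.641e+07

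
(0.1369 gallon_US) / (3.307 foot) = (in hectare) 5.141e-08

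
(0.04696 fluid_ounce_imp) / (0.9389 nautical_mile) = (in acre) 1.896e-13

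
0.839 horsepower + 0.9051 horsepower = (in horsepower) 1.744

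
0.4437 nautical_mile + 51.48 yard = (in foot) 2850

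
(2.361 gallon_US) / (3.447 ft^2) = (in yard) 0.03052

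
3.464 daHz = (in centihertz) 3464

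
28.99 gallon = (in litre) 109.7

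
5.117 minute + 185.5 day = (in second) 1.603e+07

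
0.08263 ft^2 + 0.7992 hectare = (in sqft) 8.603e+04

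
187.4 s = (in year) 5.942e-06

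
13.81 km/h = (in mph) 8.581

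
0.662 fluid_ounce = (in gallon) 0.005172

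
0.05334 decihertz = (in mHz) 5.334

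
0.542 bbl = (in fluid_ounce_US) 2914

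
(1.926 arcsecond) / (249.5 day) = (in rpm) 4.136e-12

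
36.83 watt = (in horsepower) 0.04939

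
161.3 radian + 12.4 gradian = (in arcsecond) 3.331e+07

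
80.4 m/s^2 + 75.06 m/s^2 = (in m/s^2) 155.5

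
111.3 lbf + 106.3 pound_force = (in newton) 967.9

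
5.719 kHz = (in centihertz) 5.719e+05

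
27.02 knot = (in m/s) 13.9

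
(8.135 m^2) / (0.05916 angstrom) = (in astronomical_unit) 9.192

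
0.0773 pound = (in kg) 0.03506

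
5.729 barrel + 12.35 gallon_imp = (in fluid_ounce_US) 3.27e+04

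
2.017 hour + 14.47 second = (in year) 0.0002307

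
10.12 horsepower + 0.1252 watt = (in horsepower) 10.12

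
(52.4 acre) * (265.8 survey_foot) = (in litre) 1.718e+10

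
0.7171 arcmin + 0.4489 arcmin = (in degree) 0.01943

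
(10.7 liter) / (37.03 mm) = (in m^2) 0.289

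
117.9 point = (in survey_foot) 0.1365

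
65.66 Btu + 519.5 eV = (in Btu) 65.66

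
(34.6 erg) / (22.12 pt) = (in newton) 0.0004434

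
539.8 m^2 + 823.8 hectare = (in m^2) 8.239e+06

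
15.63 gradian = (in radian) 0.2455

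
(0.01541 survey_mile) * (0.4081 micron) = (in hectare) 1.012e-09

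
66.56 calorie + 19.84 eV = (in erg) 2.785e+09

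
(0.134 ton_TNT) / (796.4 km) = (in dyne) 7.04e+07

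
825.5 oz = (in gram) 2.34e+04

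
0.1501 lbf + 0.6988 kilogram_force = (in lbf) 1.691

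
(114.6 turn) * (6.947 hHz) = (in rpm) 4.777e+06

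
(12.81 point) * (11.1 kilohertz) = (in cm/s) 5016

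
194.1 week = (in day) 1359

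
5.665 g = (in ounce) 0.1998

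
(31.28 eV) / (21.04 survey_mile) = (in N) 1.48e-22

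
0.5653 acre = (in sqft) 2.462e+04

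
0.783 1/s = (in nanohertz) 7.83e+08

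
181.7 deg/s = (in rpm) 30.28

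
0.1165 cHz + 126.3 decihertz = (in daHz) 1.263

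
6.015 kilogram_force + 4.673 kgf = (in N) 104.8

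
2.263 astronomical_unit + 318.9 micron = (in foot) 1.111e+12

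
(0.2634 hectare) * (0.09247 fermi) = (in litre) 2.436e-10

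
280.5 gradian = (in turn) 0.7013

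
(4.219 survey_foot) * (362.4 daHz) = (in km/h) 1.678e+04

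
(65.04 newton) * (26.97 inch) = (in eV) 2.781e+20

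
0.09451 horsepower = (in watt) 70.48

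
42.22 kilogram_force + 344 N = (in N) 758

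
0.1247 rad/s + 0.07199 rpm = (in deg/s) 7.577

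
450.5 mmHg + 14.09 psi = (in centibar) 157.2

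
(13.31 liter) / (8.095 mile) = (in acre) 2.525e-10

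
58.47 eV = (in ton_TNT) 2.239e-27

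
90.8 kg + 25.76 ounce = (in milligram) 9.153e+07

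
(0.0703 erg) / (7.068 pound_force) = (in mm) 2.236e-07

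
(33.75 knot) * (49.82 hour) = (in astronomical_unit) 2.082e-05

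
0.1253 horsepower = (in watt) 93.44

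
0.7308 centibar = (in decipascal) 7308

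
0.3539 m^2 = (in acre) 8.745e-05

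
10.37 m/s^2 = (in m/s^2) 10.37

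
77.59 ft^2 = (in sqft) 77.59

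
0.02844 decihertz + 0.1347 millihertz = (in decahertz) 0.0002979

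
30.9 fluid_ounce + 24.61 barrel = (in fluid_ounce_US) 1.323e+05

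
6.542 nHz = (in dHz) 6.542e-08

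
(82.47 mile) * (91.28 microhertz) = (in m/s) 12.11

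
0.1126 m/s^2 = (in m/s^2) 0.1126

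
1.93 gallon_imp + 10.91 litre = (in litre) 19.68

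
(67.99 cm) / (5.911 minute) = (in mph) 0.004288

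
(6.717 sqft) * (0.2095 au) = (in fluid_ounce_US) 6.613e+14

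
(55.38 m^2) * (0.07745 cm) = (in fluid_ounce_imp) 1510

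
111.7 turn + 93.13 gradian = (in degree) 4.03e+04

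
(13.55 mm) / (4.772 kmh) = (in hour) 2.839e-06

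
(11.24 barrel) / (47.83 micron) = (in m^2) 3.736e+04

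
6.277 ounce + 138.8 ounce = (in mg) 4.113e+06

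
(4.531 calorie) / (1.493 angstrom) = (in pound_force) 2.855e+10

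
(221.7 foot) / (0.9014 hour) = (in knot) 0.04048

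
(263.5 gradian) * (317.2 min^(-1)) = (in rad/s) 21.88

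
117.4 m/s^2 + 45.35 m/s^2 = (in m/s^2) 162.8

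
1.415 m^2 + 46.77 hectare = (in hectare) 46.77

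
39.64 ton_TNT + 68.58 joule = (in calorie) 3.964e+10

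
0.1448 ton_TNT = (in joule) 6.058e+08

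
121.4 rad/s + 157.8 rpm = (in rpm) 1317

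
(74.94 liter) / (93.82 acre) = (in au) 1.319e-18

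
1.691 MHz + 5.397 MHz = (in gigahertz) 0.007088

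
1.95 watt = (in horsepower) 0.002615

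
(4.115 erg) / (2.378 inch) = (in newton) 6.813e-06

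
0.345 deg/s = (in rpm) 0.0575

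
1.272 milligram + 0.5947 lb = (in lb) 0.5947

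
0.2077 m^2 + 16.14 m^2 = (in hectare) 0.001635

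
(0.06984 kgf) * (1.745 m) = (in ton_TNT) 2.856e-10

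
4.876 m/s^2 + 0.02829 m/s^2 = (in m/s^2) 4.904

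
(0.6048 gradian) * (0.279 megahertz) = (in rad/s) 2651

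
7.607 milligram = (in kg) 7.607e-06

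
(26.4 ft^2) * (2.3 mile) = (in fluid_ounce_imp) 3.195e+08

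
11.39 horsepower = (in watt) 8494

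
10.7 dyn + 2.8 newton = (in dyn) 2.8e+05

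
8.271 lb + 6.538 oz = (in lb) 8.68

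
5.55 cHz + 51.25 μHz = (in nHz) 5.555e+07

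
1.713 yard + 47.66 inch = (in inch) 109.3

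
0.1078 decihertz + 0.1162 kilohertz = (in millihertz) 1.162e+05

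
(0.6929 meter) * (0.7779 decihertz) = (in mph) 0.1206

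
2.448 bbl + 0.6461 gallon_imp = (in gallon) 103.6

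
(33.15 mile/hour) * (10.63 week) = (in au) 0.0006369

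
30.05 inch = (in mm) 763.3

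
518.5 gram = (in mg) 5.185e+05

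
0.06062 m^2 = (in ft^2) 0.6525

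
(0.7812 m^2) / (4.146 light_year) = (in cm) 1.992e-15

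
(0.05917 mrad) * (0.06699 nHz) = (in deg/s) 2.271e-13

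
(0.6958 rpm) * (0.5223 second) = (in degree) 2.18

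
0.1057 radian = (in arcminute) 363.4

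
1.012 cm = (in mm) 10.12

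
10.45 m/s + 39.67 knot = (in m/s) 30.86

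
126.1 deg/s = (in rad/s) 2.201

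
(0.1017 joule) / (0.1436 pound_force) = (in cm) 15.92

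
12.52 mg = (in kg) 1.252e-05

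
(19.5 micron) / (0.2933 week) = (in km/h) 3.957e-10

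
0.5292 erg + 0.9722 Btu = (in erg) 1.026e+10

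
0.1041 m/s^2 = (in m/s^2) 0.1041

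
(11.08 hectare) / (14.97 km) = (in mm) 7401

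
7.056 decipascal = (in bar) 7.056e-06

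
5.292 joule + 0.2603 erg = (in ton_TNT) 1.265e-09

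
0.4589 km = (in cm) 4.589e+04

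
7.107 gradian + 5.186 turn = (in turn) 5.204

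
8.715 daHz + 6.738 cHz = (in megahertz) 8.722e-05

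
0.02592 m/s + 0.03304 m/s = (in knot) 0.1146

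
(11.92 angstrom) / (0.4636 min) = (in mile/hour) 9.586e-11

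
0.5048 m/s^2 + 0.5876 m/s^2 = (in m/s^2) 1.092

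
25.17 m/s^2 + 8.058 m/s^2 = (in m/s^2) 33.23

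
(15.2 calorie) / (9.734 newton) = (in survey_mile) 0.00406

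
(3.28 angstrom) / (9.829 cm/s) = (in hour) 9.27e-13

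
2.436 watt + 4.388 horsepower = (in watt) 3275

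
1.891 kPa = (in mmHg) 14.18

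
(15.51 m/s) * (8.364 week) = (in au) 0.0005245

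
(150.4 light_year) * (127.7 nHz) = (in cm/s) 1.817e+13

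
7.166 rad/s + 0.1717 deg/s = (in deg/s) 410.8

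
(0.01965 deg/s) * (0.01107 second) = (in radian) 3.797e-06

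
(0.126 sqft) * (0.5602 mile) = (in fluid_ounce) 3.569e+05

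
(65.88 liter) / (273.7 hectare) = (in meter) 2.407e-08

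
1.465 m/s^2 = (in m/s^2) 1.465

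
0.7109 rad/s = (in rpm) 6.789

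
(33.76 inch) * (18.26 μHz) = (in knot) 3.044e-05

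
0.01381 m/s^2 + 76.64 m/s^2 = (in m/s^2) 76.65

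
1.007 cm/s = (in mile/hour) 0.02253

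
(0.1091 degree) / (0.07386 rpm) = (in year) 7.807e-09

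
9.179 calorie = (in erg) 3.84e+08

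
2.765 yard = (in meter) 2.528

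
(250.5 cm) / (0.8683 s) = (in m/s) 2.885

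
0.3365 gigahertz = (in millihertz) 3.365e+11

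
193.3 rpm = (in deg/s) 1160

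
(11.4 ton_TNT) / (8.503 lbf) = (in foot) 4.137e+09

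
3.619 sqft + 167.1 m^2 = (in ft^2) 1802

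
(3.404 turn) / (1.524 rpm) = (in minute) 2.234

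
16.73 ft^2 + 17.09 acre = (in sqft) 7.445e+05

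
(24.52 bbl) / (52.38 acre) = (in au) 1.229e-16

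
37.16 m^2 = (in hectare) 0.003716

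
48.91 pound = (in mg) 2.219e+07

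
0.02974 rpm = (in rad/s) 0.003114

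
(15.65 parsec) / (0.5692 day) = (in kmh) 3.535e+13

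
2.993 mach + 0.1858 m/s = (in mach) 2.994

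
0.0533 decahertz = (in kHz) 0.000533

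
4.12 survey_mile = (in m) 6631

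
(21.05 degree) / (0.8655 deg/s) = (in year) 7.712e-07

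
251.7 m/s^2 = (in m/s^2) 251.7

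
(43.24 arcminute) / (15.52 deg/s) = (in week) 7.678e-08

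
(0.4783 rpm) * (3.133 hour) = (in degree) 3.237e+04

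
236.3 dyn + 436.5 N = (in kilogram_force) 44.51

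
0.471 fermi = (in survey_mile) 2.927e-19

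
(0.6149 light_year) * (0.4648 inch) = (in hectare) 6.868e+09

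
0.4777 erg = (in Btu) 4.528e-11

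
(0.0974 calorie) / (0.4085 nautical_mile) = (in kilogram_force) 5.493e-05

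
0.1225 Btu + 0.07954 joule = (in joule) 129.3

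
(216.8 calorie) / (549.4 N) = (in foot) 5.417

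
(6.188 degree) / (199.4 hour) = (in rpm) 1.437e-06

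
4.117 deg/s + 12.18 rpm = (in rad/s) 1.347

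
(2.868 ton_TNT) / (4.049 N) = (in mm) 2.964e+12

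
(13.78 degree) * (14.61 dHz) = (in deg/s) 20.13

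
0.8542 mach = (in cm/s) 2.909e+04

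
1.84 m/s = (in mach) 0.005404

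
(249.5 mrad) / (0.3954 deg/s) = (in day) 0.0004184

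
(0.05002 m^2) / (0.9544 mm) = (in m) 52.41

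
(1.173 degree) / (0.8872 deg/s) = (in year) 4.192e-08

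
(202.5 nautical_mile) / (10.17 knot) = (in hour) 19.91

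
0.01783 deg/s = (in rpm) 0.002972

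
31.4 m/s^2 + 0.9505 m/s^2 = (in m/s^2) 32.35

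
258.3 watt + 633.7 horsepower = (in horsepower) 634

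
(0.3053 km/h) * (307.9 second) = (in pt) 7.402e+04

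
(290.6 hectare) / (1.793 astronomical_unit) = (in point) 0.03071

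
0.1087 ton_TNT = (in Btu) 4.311e+05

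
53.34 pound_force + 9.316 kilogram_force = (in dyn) 3.286e+07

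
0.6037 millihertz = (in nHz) 6.037e+05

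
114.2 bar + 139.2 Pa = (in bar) 114.2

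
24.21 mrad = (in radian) 0.02421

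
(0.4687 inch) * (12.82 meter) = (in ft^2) 1.643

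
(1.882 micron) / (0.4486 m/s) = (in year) 1.33e-13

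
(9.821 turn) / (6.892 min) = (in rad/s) 0.1492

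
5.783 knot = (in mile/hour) 6.655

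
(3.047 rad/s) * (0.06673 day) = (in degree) 1.007e+06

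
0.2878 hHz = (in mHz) 2.878e+04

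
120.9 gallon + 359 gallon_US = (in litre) 1817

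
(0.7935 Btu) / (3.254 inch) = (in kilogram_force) 1033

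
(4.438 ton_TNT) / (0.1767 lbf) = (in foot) 7.751e+10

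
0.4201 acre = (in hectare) 0.17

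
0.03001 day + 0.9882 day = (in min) 1466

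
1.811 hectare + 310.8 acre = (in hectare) 127.6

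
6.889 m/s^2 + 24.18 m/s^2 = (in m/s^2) 31.07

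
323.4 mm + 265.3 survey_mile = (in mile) 265.3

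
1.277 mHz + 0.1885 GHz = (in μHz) 1.885e+14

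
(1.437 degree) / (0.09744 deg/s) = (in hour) 0.004097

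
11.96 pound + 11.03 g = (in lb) 11.98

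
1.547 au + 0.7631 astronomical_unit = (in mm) 3.456e+14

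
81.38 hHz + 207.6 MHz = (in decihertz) 2.076e+09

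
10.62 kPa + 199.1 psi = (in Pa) 1.383e+06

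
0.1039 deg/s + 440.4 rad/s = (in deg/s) 2.523e+04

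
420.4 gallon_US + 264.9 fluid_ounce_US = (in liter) 1599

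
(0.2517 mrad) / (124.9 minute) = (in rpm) 3.207e-07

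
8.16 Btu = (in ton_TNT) 2.058e-06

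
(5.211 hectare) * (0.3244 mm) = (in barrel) 106.3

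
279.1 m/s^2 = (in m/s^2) 279.1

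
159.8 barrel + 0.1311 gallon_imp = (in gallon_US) 6712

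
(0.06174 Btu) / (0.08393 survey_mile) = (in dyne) 4.823e+04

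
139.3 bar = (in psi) 2020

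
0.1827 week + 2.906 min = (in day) 1.281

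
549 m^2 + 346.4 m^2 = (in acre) 0.2213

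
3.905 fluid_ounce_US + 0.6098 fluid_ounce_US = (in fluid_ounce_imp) 4.699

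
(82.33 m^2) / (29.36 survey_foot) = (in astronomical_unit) 6.15e-11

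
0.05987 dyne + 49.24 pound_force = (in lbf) 49.24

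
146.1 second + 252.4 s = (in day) 0.004612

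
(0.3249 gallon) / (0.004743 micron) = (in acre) 64.08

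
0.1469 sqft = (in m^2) 0.01365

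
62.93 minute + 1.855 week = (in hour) 312.7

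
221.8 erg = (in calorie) 5.301e-06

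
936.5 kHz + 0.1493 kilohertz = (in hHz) 9366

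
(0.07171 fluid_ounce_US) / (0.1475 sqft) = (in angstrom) 1.548e+06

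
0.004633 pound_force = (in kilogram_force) 0.002101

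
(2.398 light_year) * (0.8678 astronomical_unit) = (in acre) 7.278e+23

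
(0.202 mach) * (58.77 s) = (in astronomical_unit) 2.702e-08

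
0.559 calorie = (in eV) 1.46e+19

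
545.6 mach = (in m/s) 1.858e+05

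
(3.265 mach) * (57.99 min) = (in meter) 3.868e+06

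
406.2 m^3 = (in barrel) 2555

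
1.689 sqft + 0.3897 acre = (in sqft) 1.698e+04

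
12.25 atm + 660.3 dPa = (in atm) 12.25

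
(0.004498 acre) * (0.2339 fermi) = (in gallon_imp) 9.365e-13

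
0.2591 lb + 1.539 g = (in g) 119.1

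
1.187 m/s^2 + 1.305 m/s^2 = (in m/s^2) 2.492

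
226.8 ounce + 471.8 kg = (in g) 4.782e+05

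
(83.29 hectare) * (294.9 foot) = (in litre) 7.487e+10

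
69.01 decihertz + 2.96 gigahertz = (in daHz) 2.96e+08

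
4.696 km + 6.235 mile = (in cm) 1.473e+06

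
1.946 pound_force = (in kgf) 0.8827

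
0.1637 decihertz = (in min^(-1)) 0.9822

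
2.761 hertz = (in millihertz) 2761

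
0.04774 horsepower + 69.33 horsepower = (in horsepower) 69.38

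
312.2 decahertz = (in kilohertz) 3.122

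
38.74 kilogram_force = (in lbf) 85.41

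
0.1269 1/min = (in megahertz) 2.115e-09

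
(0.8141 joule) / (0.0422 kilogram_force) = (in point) 5576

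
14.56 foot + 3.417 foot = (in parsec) 1.776e-16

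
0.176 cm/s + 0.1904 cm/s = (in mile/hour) 0.008196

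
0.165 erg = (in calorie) 3.944e-09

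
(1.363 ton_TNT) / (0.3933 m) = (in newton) 1.45e+10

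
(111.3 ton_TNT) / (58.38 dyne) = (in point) 2.261e+18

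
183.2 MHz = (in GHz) 0.1832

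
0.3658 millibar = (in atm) 0.000361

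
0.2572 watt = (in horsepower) 0.0003449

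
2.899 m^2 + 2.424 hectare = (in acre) 5.991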